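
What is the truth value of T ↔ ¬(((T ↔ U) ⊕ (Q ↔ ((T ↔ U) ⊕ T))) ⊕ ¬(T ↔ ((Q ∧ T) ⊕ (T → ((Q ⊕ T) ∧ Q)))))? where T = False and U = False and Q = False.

False

T ↔ U = False ↔ False = True
T ↔ U = False ↔ False = True
(T ↔ U) ⊕ T = True ⊕ False = True
Q ↔ ((T ↔ U) ⊕ T) = False ↔ True = False
(T ↔ U) ⊕ (Q ↔ ((T ↔ U) ⊕ T)) = True ⊕ False = True
Q ∧ T = False ∧ False = False
Q ⊕ T = False ⊕ False = False
(Q ⊕ T) ∧ Q = False ∧ False = False
T → ((Q ⊕ T) ∧ Q) = False → False = True
(Q ∧ T) ⊕ (T → ((Q ⊕ T) ∧ Q)) = False ⊕ True = True
T ↔ ((Q ∧ T) ⊕ (T → ((Q ⊕ T) ∧ Q))) = False ↔ True = False
¬(T ↔ ((Q ∧ T) ⊕ (T → ((Q ⊕ T) ∧ Q)))) = ¬False = True
((T ↔ U) ⊕ (Q ↔ ((T ↔ U) ⊕ T))) ⊕ ¬(T ↔ ((Q ∧ T) ⊕ (T → ((Q ⊕ T) ∧ Q)))) = True ⊕ True = False
¬(((T ↔ U) ⊕ (Q ↔ ((T ↔ U) ⊕ T))) ⊕ ¬(T ↔ ((Q ∧ T) ⊕ (T → ((Q ⊕ T) ∧ Q))))) = ¬False = True
T ↔ ¬(((T ↔ U) ⊕ (Q ↔ ((T ↔ U) ⊕ T))) ⊕ ¬(T ↔ ((Q ∧ T) ⊕ (T → ((Q ⊕ T) ∧ Q))))) = False ↔ True = False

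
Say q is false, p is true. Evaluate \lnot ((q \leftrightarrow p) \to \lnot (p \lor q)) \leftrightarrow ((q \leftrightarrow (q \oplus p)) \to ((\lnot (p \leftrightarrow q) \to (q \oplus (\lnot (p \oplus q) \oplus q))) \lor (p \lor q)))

F

q \leftrightarrow p = F \leftrightarrow T = F
p \lor q = T \lor F = T
\lnot (p \lor q) = \lnot T = F
(q \leftrightarrow p) \to \lnot (p \lor q) = F \to F = T
\lnot ((q \leftrightarrow p) \to \lnot (p \lor q)) = \lnot T = F
q \oplus p = F \oplus T = T
q \leftrightarrow (q \oplus p) = F \leftrightarrow T = F
p \leftrightarrow q = T \leftrightarrow F = F
\lnot (p \leftrightarrow q) = \lnot F = T
p \oplus q = T \oplus F = T
\lnot (p \oplus q) = \lnot T = F
\lnot (p \oplus q) \oplus q = F \oplus F = F
q \oplus (\lnot (p \oplus q) \oplus q) = F \oplus F = F
\lnot (p \leftrightarrow q) \to (q \oplus (\lnot (p \oplus q) \oplus q)) = T \to F = F
p \lor q = T \lor F = T
(\lnot (p \leftrightarrow q) \to (q \oplus (\lnot (p \oplus q) \oplus q))) \lor (p \lor q) = F \lor T = T
(q \leftrightarrow (q \oplus p)) \to ((\lnot (p \leftrightarrow q) \to (q \oplus (\lnot (p \oplus q) \oplus q))) \lor (p \lor q)) = F \to T = T
\lnot ((q \leftrightarrow p) \to \lnot (p \lor q)) \leftrightarrow ((q \leftrightarrow (q \oplus p)) \to ((\lnot (p \leftrightarrow q) \to (q \oplus (\lnot (p \oplus q) \oplus q))) \lor (p \lor q))) = F \leftrightarrow T = F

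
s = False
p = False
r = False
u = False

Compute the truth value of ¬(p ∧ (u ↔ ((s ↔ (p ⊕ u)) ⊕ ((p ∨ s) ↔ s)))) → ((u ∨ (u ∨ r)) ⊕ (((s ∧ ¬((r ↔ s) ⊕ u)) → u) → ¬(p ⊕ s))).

True

p ⊕ u = False ⊕ False = False
s ↔ (p ⊕ u) = False ↔ False = True
p ∨ s = False ∨ False = False
(p ∨ s) ↔ s = False ↔ False = True
(s ↔ (p ⊕ u)) ⊕ ((p ∨ s) ↔ s) = True ⊕ True = False
u ↔ ((s ↔ (p ⊕ u)) ⊕ ((p ∨ s) ↔ s)) = False ↔ False = True
p ∧ (u ↔ ((s ↔ (p ⊕ u)) ⊕ ((p ∨ s) ↔ s))) = False ∧ True = False
¬(p ∧ (u ↔ ((s ↔ (p ⊕ u)) ⊕ ((p ∨ s) ↔ s)))) = ¬False = True
u ∨ r = False ∨ False = False
u ∨ (u ∨ r) = False ∨ False = False
r ↔ s = False ↔ False = True
(r ↔ s) ⊕ u = True ⊕ False = True
¬((r ↔ s) ⊕ u) = ¬True = False
s ∧ ¬((r ↔ s) ⊕ u) = False ∧ False = False
(s ∧ ¬((r ↔ s) ⊕ u)) → u = False → False = True
p ⊕ s = False ⊕ False = False
¬(p ⊕ s) = ¬False = True
((s ∧ ¬((r ↔ s) ⊕ u)) → u) → ¬(p ⊕ s) = True → True = True
(u ∨ (u ∨ r)) ⊕ (((s ∧ ¬((r ↔ s) ⊕ u)) → u) → ¬(p ⊕ s)) = False ⊕ True = True
¬(p ∧ (u ↔ ((s ↔ (p ⊕ u)) ⊕ ((p ∨ s) ↔ s)))) → ((u ∨ (u ∨ r)) ⊕ (((s ∧ ¬((r ↔ s) ⊕ u)) → u) → ¬(p ⊕ s))) = True → True = True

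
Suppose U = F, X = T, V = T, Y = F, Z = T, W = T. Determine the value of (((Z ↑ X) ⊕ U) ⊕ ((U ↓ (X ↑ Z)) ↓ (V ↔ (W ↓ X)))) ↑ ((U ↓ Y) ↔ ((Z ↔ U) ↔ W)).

T

Z ↑ X = T ↑ T = F
(Z ↑ X) ⊕ U = F ⊕ F = F
X ↑ Z = T ↑ T = F
U ↓ (X ↑ Z) = F ↓ F = T
W ↓ X = T ↓ T = F
V ↔ (W ↓ X) = T ↔ F = F
(U ↓ (X ↑ Z)) ↓ (V ↔ (W ↓ X)) = T ↓ F = F
((Z ↑ X) ⊕ U) ⊕ ((U ↓ (X ↑ Z)) ↓ (V ↔ (W ↓ X))) = F ⊕ F = F
U ↓ Y = F ↓ F = T
Z ↔ U = T ↔ F = F
(Z ↔ U) ↔ W = F ↔ T = F
(U ↓ Y) ↔ ((Z ↔ U) ↔ W) = T ↔ F = F
(((Z ↑ X) ⊕ U) ⊕ ((U ↓ (X ↑ Z)) ↓ (V ↔ (W ↓ X)))) ↑ ((U ↓ Y) ↔ ((Z ↔ U) ↔ W)) = F ↑ F = T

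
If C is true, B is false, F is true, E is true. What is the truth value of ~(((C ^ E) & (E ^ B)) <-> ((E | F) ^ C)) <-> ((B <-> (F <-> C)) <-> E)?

True

C ^ E = True ^ True = False
E ^ B = True ^ False = True
(C ^ E) & (E ^ B) = False & True = False
E | F = True | True = True
(E | F) ^ C = True ^ True = False
((C ^ E) & (E ^ B)) <-> ((E | F) ^ C) = False <-> False = True
~(((C ^ E) & (E ^ B)) <-> ((E | F) ^ C)) = ~True = False
F <-> C = True <-> True = True
B <-> (F <-> C) = False <-> True = False
(B <-> (F <-> C)) <-> E = False <-> True = False
~(((C ^ E) & (E ^ B)) <-> ((E | F) ^ C)) <-> ((B <-> (F <-> C)) <-> E) = False <-> False = True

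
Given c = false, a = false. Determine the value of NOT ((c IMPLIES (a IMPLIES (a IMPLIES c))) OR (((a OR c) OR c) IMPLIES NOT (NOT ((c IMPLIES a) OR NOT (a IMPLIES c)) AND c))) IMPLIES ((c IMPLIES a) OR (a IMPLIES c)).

true

a IMPLIES c = false IMPLIES false = true
a IMPLIES (a IMPLIES c) = false IMPLIES true = true
c IMPLIES (a IMPLIES (a IMPLIES c)) = false IMPLIES true = true
a OR c = false OR false = false
(a OR c) OR c = false OR false = false
c IMPLIES a = false IMPLIES false = true
a IMPLIES c = false IMPLIES false = true
NOT (a IMPLIES c) = NOT true = false
(c IMPLIES a) OR NOT (a IMPLIES c) = true OR false = true
NOT ((c IMPLIES a) OR NOT (a IMPLIES c)) = NOT true = false
NOT ((c IMPLIES a) OR NOT (a IMPLIES c)) AND c = false AND false = false
NOT (NOT ((c IMPLIES a) OR NOT (a IMPLIES c)) AND c) = NOT false = true
((a OR c) OR c) IMPLIES NOT (NOT ((c IMPLIES a) OR NOT (a IMPLIES c)) AND c) = false IMPLIES true = true
(c IMPLIES (a IMPLIES (a IMPLIES c))) OR (((a OR c) OR c) IMPLIES NOT (NOT ((c IMPLIES a) OR NOT (a IMPLIES c)) AND c)) = true OR true = true
NOT ((c IMPLIES (a IMPLIES (a IMPLIES c))) OR (((a OR c) OR c) IMPLIES NOT (NOT ((c IMPLIES a) OR NOT (a IMPLIES c)) AND c))) = NOT true = false
c IMPLIES a = false IMPLIES false = true
a IMPLIES c = false IMPLIES false = true
(c IMPLIES a) OR (a IMPLIES c) = true OR true = true
NOT ((c IMPLIES (a IMPLIES (a IMPLIES c))) OR (((a OR c) OR c) IMPLIES NOT (NOT ((c IMPLIES a) OR NOT (a IMPLIES c)) AND c))) IMPLIES ((c IMPLIES a) OR (a IMPLIES c)) = false IMPLIES true = true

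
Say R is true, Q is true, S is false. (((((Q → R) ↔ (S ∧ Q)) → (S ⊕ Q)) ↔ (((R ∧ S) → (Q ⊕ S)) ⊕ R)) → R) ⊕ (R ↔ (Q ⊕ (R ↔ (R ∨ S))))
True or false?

Q → R = T → T = T
S ∧ Q = F ∧ T = F
(Q → R) ↔ (S ∧ Q) = T ↔ F = F
S ⊕ Q = F ⊕ T = T
((Q → R) ↔ (S ∧ Q)) → (S ⊕ Q) = F → T = T
R ∧ S = T ∧ F = F
Q ⊕ S = T ⊕ F = T
(R ∧ S) → (Q ⊕ S) = F → T = T
((R ∧ S) → (Q ⊕ S)) ⊕ R = T ⊕ T = F
(((Q → R) ↔ (S ∧ Q)) → (S ⊕ Q)) ↔ (((R ∧ S) → (Q ⊕ S)) ⊕ R) = T ↔ F = F
((((Q → R) ↔ (S ∧ Q)) → (S ⊕ Q)) ↔ (((R ∧ S) → (Q ⊕ S)) ⊕ R)) → R = F → T = T
R ∨ S = T ∨ F = T
R ↔ (R ∨ S) = T ↔ T = T
Q ⊕ (R ↔ (R ∨ S)) = T ⊕ T = F
R ↔ (Q ⊕ (R ↔ (R ∨ S))) = T ↔ F = F
(((((Q → R) ↔ (S ∧ Q)) → (S ⊕ Q)) ↔ (((R ∧ S) → (Q ⊕ S)) ⊕ R)) → R) ⊕ (R ↔ (Q ⊕ (R ↔ (R ∨ S)))) = T ⊕ F = T

T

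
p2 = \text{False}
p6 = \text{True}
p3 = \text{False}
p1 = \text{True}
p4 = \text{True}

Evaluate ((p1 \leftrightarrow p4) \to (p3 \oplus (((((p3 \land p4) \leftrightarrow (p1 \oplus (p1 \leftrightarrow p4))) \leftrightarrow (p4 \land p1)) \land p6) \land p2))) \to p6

\text{True}

p1 \leftrightarrow p4 = \text{True} \leftrightarrow \text{True} = \text{True}
p3 \land p4 = \text{False} \land \text{True} = \text{False}
p1 \leftrightarrow p4 = \text{True} \leftrightarrow \text{True} = \text{True}
p1 \oplus (p1 \leftrightarrow p4) = \text{True} \oplus \text{True} = \text{False}
(p3 \land p4) \leftrightarrow (p1 \oplus (p1 \leftrightarrow p4)) = \text{False} \leftrightarrow \text{False} = \text{True}
p4 \land p1 = \text{True} \land \text{True} = \text{True}
((p3 \land p4) \leftrightarrow (p1 \oplus (p1 \leftrightarrow p4))) \leftrightarrow (p4 \land p1) = \text{True} \leftrightarrow \text{True} = \text{True}
(((p3 \land p4) \leftrightarrow (p1 \oplus (p1 \leftrightarrow p4))) \leftrightarrow (p4 \land p1)) \land p6 = \text{True} \land \text{True} = \text{True}
((((p3 \land p4) \leftrightarrow (p1 \oplus (p1 \leftrightarrow p4))) \leftrightarrow (p4 \land p1)) \land p6) \land p2 = \text{True} \land \text{False} = \text{False}
p3 \oplus (((((p3 \land p4) \leftrightarrow (p1 \oplus (p1 \leftrightarrow p4))) \leftrightarrow (p4 \land p1)) \land p6) \land p2) = \text{False} \oplus \text{False} = \text{False}
(p1 \leftrightarrow p4) \to (p3 \oplus (((((p3 \land p4) \leftrightarrow (p1 \oplus (p1 \leftrightarrow p4))) \leftrightarrow (p4 \land p1)) \land p6) \land p2)) = \text{True} \to \text{False} = \text{False}
((p1 \leftrightarrow p4) \to (p3 \oplus (((((p3 \land p4) \leftrightarrow (p1 \oplus (p1 \leftrightarrow p4))) \leftrightarrow (p4 \land p1)) \land p6) \land p2))) \to p6 = \text{False} \to \text{True} = \text{True}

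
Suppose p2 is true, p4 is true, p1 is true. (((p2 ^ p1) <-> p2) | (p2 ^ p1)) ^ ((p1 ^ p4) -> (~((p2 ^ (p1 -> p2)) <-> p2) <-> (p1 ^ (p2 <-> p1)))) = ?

1

p2 ^ p1 = 1 ^ 1 = 0
(p2 ^ p1) <-> p2 = 0 <-> 1 = 0
p2 ^ p1 = 1 ^ 1 = 0
((p2 ^ p1) <-> p2) | (p2 ^ p1) = 0 | 0 = 0
p1 ^ p4 = 1 ^ 1 = 0
p1 -> p2 = 1 -> 1 = 1
p2 ^ (p1 -> p2) = 1 ^ 1 = 0
(p2 ^ (p1 -> p2)) <-> p2 = 0 <-> 1 = 0
~((p2 ^ (p1 -> p2)) <-> p2) = ~0 = 1
p2 <-> p1 = 1 <-> 1 = 1
p1 ^ (p2 <-> p1) = 1 ^ 1 = 0
~((p2 ^ (p1 -> p2)) <-> p2) <-> (p1 ^ (p2 <-> p1)) = 1 <-> 0 = 0
(p1 ^ p4) -> (~((p2 ^ (p1 -> p2)) <-> p2) <-> (p1 ^ (p2 <-> p1))) = 0 -> 0 = 1
(((p2 ^ p1) <-> p2) | (p2 ^ p1)) ^ ((p1 ^ p4) -> (~((p2 ^ (p1 -> p2)) <-> p2) <-> (p1 ^ (p2 <-> p1)))) = 0 ^ 1 = 1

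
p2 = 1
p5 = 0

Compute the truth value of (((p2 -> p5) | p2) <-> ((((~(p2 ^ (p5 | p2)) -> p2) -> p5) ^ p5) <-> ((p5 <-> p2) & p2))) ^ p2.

0

Substituting p2=1, p5=0:
p2 -> p5 = 1 -> 0 = 0
(p2 -> p5) | p2 = 0 | 1 = 1
p5 | p2 = 0 | 1 = 1
p2 ^ (p5 | p2) = 1 ^ 1 = 0
~(p2 ^ (p5 | p2)) = ~0 = 1
~(p2 ^ (p5 | p2)) -> p2 = 1 -> 1 = 1
(~(p2 ^ (p5 | p2)) -> p2) -> p5 = 1 -> 0 = 0
((~(p2 ^ (p5 | p2)) -> p2) -> p5) ^ p5 = 0 ^ 0 = 0
p5 <-> p2 = 0 <-> 1 = 0
(p5 <-> p2) & p2 = 0 & 1 = 0
(((~(p2 ^ (p5 | p2)) -> p2) -> p5) ^ p5) <-> ((p5 <-> p2) & p2) = 0 <-> 0 = 1
((p2 -> p5) | p2) <-> ((((~(p2 ^ (p5 | p2)) -> p2) -> p5) ^ p5) <-> ((p5 <-> p2) & p2)) = 1 <-> 1 = 1
(((p2 -> p5) | p2) <-> ((((~(p2 ^ (p5 | p2)) -> p2) -> p5) ^ p5) <-> ((p5 <-> p2) & p2))) ^ p2 = 1 ^ 1 = 0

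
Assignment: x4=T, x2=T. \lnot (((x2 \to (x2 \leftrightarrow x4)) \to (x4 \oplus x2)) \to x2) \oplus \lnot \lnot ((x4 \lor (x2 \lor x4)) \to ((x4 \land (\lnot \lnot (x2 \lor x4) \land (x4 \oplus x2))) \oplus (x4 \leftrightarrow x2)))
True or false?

x2 \leftrightarrow x4 = T \leftrightarrow T = T
x2 \to (x2 \leftrightarrow x4) = T \to T = T
x4 \oplus x2 = T \oplus T = F
(x2 \to (x2 \leftrightarrow x4)) \to (x4 \oplus x2) = T \to F = F
((x2 \to (x2 \leftrightarrow x4)) \to (x4 \oplus x2)) \to x2 = F \to T = T
\lnot (((x2 \to (x2 \leftrightarrow x4)) \to (x4 \oplus x2)) \to x2) = \lnot T = F
x2 \lor x4 = T \lor T = T
x4 \lor (x2 \lor x4) = T \lor T = T
x2 \lor x4 = T \lor T = T
\lnot (x2 \lor x4) = \lnot T = F
\lnot \lnot (x2 \lor x4) = \lnot F = T
x4 \oplus x2 = T \oplus T = F
\lnot \lnot (x2 \lor x4) \land (x4 \oplus x2) = T \land F = F
x4 \land (\lnot \lnot (x2 \lor x4) \land (x4 \oplus x2)) = T \land F = F
x4 \leftrightarrow x2 = T \leftrightarrow T = T
(x4 \land (\lnot \lnot (x2 \lor x4) \land (x4 \oplus x2))) \oplus (x4 \leftrightarrow x2) = F \oplus T = T
(x4 \lor (x2 \lor x4)) \to ((x4 \land (\lnot \lnot (x2 \lor x4) \land (x4 \oplus x2))) \oplus (x4 \leftrightarrow x2)) = T \to T = T
\lnot ((x4 \lor (x2 \lor x4)) \to ((x4 \land (\lnot \lnot (x2 \lor x4) \land (x4 \oplus x2))) \oplus (x4 \leftrightarrow x2))) = \lnot T = F
\lnot \lnot ((x4 \lor (x2 \lor x4)) \to ((x4 \land (\lnot \lnot (x2 \lor x4) \land (x4 \oplus x2))) \oplus (x4 \leftrightarrow x2))) = \lnot F = T
\lnot (((x2 \to (x2 \leftrightarrow x4)) \to (x4 \oplus x2)) \to x2) \oplus \lnot \lnot ((x4 \lor (x2 \lor x4)) \to ((x4 \land (\lnot \lnot (x2 \lor x4) \land (x4 \oplus x2))) \oplus (x4 \leftrightarrow x2))) = F \oplus T = T

T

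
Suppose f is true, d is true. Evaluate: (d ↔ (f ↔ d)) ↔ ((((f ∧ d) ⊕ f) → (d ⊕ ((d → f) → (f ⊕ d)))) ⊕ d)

Substituting f=T, d=T:
f ↔ d = T ↔ T = T
d ↔ (f ↔ d) = T ↔ T = T
f ∧ d = T ∧ T = T
(f ∧ d) ⊕ f = T ⊕ T = F
d → f = T → T = T
f ⊕ d = T ⊕ T = F
(d → f) → (f ⊕ d) = T → F = F
d ⊕ ((d → f) → (f ⊕ d)) = T ⊕ F = T
((f ∧ d) ⊕ f) → (d ⊕ ((d → f) → (f ⊕ d))) = F → T = T
(((f ∧ d) ⊕ f) → (d ⊕ ((d → f) → (f ⊕ d)))) ⊕ d = T ⊕ T = F
(d ↔ (f ↔ d)) ↔ ((((f ∧ d) ⊕ f) → (d ⊕ ((d → f) → (f ⊕ d)))) ⊕ d) = T ↔ F = F

F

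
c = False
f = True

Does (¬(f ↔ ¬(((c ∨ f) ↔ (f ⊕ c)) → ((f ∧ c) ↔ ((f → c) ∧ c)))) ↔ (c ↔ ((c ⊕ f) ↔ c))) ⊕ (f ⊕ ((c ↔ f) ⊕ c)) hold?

False

c ∨ f = False ∨ True = True
f ⊕ c = True ⊕ False = True
(c ∨ f) ↔ (f ⊕ c) = True ↔ True = True
f ∧ c = True ∧ False = False
f → c = True → False = False
(f → c) ∧ c = False ∧ False = False
(f ∧ c) ↔ ((f → c) ∧ c) = False ↔ False = True
((c ∨ f) ↔ (f ⊕ c)) → ((f ∧ c) ↔ ((f → c) ∧ c)) = True → True = True
¬(((c ∨ f) ↔ (f ⊕ c)) → ((f ∧ c) ↔ ((f → c) ∧ c))) = ¬True = False
f ↔ ¬(((c ∨ f) ↔ (f ⊕ c)) → ((f ∧ c) ↔ ((f → c) ∧ c))) = True ↔ False = False
¬(f ↔ ¬(((c ∨ f) ↔ (f ⊕ c)) → ((f ∧ c) ↔ ((f → c) ∧ c)))) = ¬False = True
c ⊕ f = False ⊕ True = True
(c ⊕ f) ↔ c = True ↔ False = False
c ↔ ((c ⊕ f) ↔ c) = False ↔ False = True
¬(f ↔ ¬(((c ∨ f) ↔ (f ⊕ c)) → ((f ∧ c) ↔ ((f → c) ∧ c)))) ↔ (c ↔ ((c ⊕ f) ↔ c)) = True ↔ True = True
c ↔ f = False ↔ True = False
(c ↔ f) ⊕ c = False ⊕ False = False
f ⊕ ((c ↔ f) ⊕ c) = True ⊕ False = True
(¬(f ↔ ¬(((c ∨ f) ↔ (f ⊕ c)) → ((f ∧ c) ↔ ((f → c) ∧ c)))) ↔ (c ↔ ((c ⊕ f) ↔ c))) ⊕ (f ⊕ ((c ↔ f) ⊕ c)) = True ⊕ True = False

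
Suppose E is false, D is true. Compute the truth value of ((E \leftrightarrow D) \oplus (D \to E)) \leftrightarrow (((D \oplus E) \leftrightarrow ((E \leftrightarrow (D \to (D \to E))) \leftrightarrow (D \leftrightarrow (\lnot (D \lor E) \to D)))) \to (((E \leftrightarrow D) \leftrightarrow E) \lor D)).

\text{False}

E \leftrightarrow D = \text{False} \leftrightarrow \text{True} = \text{False}
D \to E = \text{True} \to \text{False} = \text{False}
(E \leftrightarrow D) \oplus (D \to E) = \text{False} \oplus \text{False} = \text{False}
D \oplus E = \text{True} \oplus \text{False} = \text{True}
D \to E = \text{True} \to \text{False} = \text{False}
D \to (D \to E) = \text{True} \to \text{False} = \text{False}
E \leftrightarrow (D \to (D \to E)) = \text{False} \leftrightarrow \text{False} = \text{True}
D \lor E = \text{True} \lor \text{False} = \text{True}
\lnot (D \lor E) = \lnot \text{True} = \text{False}
\lnot (D \lor E) \to D = \text{False} \to \text{True} = \text{True}
D \leftrightarrow (\lnot (D \lor E) \to D) = \text{True} \leftrightarrow \text{True} = \text{True}
(E \leftrightarrow (D \to (D \to E))) \leftrightarrow (D \leftrightarrow (\lnot (D \lor E) \to D)) = \text{True} \leftrightarrow \text{True} = \text{True}
(D \oplus E) \leftrightarrow ((E \leftrightarrow (D \to (D \to E))) \leftrightarrow (D \leftrightarrow (\lnot (D \lor E) \to D))) = \text{True} \leftrightarrow \text{True} = \text{True}
E \leftrightarrow D = \text{False} \leftrightarrow \text{True} = \text{False}
(E \leftrightarrow D) \leftrightarrow E = \text{False} \leftrightarrow \text{False} = \text{True}
((E \leftrightarrow D) \leftrightarrow E) \lor D = \text{True} \lor \text{True} = \text{True}
((D \oplus E) \leftrightarrow ((E \leftrightarrow (D \to (D \to E))) \leftrightarrow (D \leftrightarrow (\lnot (D \lor E) \to D)))) \to (((E \leftrightarrow D) \leftrightarrow E) \lor D) = \text{True} \to \text{True} = \text{True}
((E \leftrightarrow D) \oplus (D \to E)) \leftrightarrow (((D \oplus E) \leftrightarrow ((E \leftrightarrow (D \to (D \to E))) \leftrightarrow (D \leftrightarrow (\lnot (D \lor E) \to D)))) \to (((E \leftrightarrow D) \leftrightarrow E) \lor D)) = \text{False} \leftrightarrow \text{True} = \text{False}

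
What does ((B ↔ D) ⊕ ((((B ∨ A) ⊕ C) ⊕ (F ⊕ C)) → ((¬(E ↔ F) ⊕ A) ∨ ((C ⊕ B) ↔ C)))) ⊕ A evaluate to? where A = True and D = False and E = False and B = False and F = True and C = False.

B ↔ D = False ↔ False = True
B ∨ A = False ∨ True = True
(B ∨ A) ⊕ C = True ⊕ False = True
F ⊕ C = True ⊕ False = True
((B ∨ A) ⊕ C) ⊕ (F ⊕ C) = True ⊕ True = False
E ↔ F = False ↔ True = False
¬(E ↔ F) = ¬False = True
¬(E ↔ F) ⊕ A = True ⊕ True = False
C ⊕ B = False ⊕ False = False
(C ⊕ B) ↔ C = False ↔ False = True
(¬(E ↔ F) ⊕ A) ∨ ((C ⊕ B) ↔ C) = False ∨ True = True
(((B ∨ A) ⊕ C) ⊕ (F ⊕ C)) → ((¬(E ↔ F) ⊕ A) ∨ ((C ⊕ B) ↔ C)) = False → True = True
(B ↔ D) ⊕ ((((B ∨ A) ⊕ C) ⊕ (F ⊕ C)) → ((¬(E ↔ F) ⊕ A) ∨ ((C ⊕ B) ↔ C))) = True ⊕ True = False
((B ↔ D) ⊕ ((((B ∨ A) ⊕ C) ⊕ (F ⊕ C)) → ((¬(E ↔ F) ⊕ A) ∨ ((C ⊕ B) ↔ C)))) ⊕ A = False ⊕ True = True

True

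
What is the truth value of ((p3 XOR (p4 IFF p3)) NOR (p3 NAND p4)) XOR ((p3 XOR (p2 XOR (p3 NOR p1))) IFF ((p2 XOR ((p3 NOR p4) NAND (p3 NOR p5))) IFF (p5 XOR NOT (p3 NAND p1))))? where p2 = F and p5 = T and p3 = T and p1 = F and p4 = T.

F

Substituting p2=F, p5=T, p3=T, p1=F, p4=T:
p4 IFF p3 = T IFF T = T
p3 XOR (p4 IFF p3) = T XOR T = F
p3 NAND p4 = T NAND T = F
(p3 XOR (p4 IFF p3)) NOR (p3 NAND p4) = F NOR F = T
p3 NOR p1 = T NOR F = F
p2 XOR (p3 NOR p1) = F XOR F = F
p3 XOR (p2 XOR (p3 NOR p1)) = T XOR F = T
p3 NOR p4 = T NOR T = F
p3 NOR p5 = T NOR T = F
(p3 NOR p4) NAND (p3 NOR p5) = F NAND F = T
p2 XOR ((p3 NOR p4) NAND (p3 NOR p5)) = F XOR T = T
p3 NAND p1 = T NAND F = T
NOT (p3 NAND p1) = NOT T = F
p5 XOR NOT (p3 NAND p1) = T XOR F = T
(p2 XOR ((p3 NOR p4) NAND (p3 NOR p5))) IFF (p5 XOR NOT (p3 NAND p1)) = T IFF T = T
(p3 XOR (p2 XOR (p3 NOR p1))) IFF ((p2 XOR ((p3 NOR p4) NAND (p3 NOR p5))) IFF (p5 XOR NOT (p3 NAND p1))) = T IFF T = T
((p3 XOR (p4 IFF p3)) NOR (p3 NAND p4)) XOR ((p3 XOR (p2 XOR (p3 NOR p1))) IFF ((p2 XOR ((p3 NOR p4) NAND (p3 NOR p5))) IFF (p5 XOR NOT (p3 NAND p1)))) = T XOR T = F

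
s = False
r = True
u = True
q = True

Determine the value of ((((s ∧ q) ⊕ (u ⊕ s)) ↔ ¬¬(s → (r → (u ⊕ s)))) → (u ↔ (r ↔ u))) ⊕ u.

False

s ∧ q = False ∧ True = False
u ⊕ s = True ⊕ False = True
(s ∧ q) ⊕ (u ⊕ s) = False ⊕ True = True
u ⊕ s = True ⊕ False = True
r → (u ⊕ s) = True → True = True
s → (r → (u ⊕ s)) = False → True = True
¬(s → (r → (u ⊕ s))) = ¬True = False
¬¬(s → (r → (u ⊕ s))) = ¬False = True
((s ∧ q) ⊕ (u ⊕ s)) ↔ ¬¬(s → (r → (u ⊕ s))) = True ↔ True = True
r ↔ u = True ↔ True = True
u ↔ (r ↔ u) = True ↔ True = True
(((s ∧ q) ⊕ (u ⊕ s)) ↔ ¬¬(s → (r → (u ⊕ s)))) → (u ↔ (r ↔ u)) = True → True = True
((((s ∧ q) ⊕ (u ⊕ s)) ↔ ¬¬(s → (r → (u ⊕ s)))) → (u ↔ (r ↔ u))) ⊕ u = True ⊕ True = False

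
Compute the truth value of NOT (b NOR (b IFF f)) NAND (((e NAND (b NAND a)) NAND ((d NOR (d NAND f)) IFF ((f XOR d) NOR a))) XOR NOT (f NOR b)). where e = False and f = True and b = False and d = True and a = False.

True

b IFF f = False IFF True = False
b NOR (b IFF f) = False NOR False = True
NOT (b NOR (b IFF f)) = NOT True = False
b NAND a = False NAND False = True
e NAND (b NAND a) = False NAND True = True
d NAND f = True NAND True = False
d NOR (d NAND f) = True NOR False = False
f XOR d = True XOR True = False
(f XOR d) NOR a = False NOR False = True
(d NOR (d NAND f)) IFF ((f XOR d) NOR a) = False IFF True = False
(e NAND (b NAND a)) NAND ((d NOR (d NAND f)) IFF ((f XOR d) NOR a)) = True NAND False = True
f NOR b = True NOR False = False
NOT (f NOR b) = NOT False = True
((e NAND (b NAND a)) NAND ((d NOR (d NAND f)) IFF ((f XOR d) NOR a))) XOR NOT (f NOR b) = True XOR True = False
NOT (b NOR (b IFF f)) NAND (((e NAND (b NAND a)) NAND ((d NOR (d NAND f)) IFF ((f XOR d) NOR a))) XOR NOT (f NOR b)) = False NAND False = True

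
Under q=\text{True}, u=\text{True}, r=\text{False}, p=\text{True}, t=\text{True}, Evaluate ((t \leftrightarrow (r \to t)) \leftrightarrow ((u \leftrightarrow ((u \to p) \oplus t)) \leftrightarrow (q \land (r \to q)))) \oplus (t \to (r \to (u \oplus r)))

\text{True}

r \to t = \text{False} \to \text{True} = \text{True}
t \leftrightarrow (r \to t) = \text{True} \leftrightarrow \text{True} = \text{True}
u \to p = \text{True} \to \text{True} = \text{True}
(u \to p) \oplus t = \text{True} \oplus \text{True} = \text{False}
u \leftrightarrow ((u \to p) \oplus t) = \text{True} \leftrightarrow \text{False} = \text{False}
r \to q = \text{False} \to \text{True} = \text{True}
q \land (r \to q) = \text{True} \land \text{True} = \text{True}
(u \leftrightarrow ((u \to p) \oplus t)) \leftrightarrow (q \land (r \to q)) = \text{False} \leftrightarrow \text{True} = \text{False}
(t \leftrightarrow (r \to t)) \leftrightarrow ((u \leftrightarrow ((u \to p) \oplus t)) \leftrightarrow (q \land (r \to q))) = \text{True} \leftrightarrow \text{False} = \text{False}
u \oplus r = \text{True} \oplus \text{False} = \text{True}
r \to (u \oplus r) = \text{False} \to \text{True} = \text{True}
t \to (r \to (u \oplus r)) = \text{True} \to \text{True} = \text{True}
((t \leftrightarrow (r \to t)) \leftrightarrow ((u \leftrightarrow ((u \to p) \oplus t)) \leftrightarrow (q \land (r \to q)))) \oplus (t \to (r \to (u \oplus r))) = \text{False} \oplus \text{True} = \text{True}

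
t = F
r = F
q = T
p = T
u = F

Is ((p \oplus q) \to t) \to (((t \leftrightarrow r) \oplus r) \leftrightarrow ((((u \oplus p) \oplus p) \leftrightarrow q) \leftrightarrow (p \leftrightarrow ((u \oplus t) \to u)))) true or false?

F

p \oplus q = T \oplus T = F
(p \oplus q) \to t = F \to F = T
t \leftrightarrow r = F \leftrightarrow F = T
(t \leftrightarrow r) \oplus r = T \oplus F = T
u \oplus p = F \oplus T = T
(u \oplus p) \oplus p = T \oplus T = F
((u \oplus p) \oplus p) \leftrightarrow q = F \leftrightarrow T = F
u \oplus t = F \oplus F = F
(u \oplus t) \to u = F \to F = T
p \leftrightarrow ((u \oplus t) \to u) = T \leftrightarrow T = T
(((u \oplus p) \oplus p) \leftrightarrow q) \leftrightarrow (p \leftrightarrow ((u \oplus t) \to u)) = F \leftrightarrow T = F
((t \leftrightarrow r) \oplus r) \leftrightarrow ((((u \oplus p) \oplus p) \leftrightarrow q) \leftrightarrow (p \leftrightarrow ((u \oplus t) \to u))) = T \leftrightarrow F = F
((p \oplus q) \to t) \to (((t \leftrightarrow r) \oplus r) \leftrightarrow ((((u \oplus p) \oplus p) \leftrightarrow q) \leftrightarrow (p \leftrightarrow ((u \oplus t) \to u)))) = T \to F = F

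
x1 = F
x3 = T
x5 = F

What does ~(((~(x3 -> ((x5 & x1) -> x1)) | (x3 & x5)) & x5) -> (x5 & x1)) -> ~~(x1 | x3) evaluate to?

Substituting x1=F, x3=T, x5=F:
x5 & x1 = F & F = F
(x5 & x1) -> x1 = F -> F = T
x3 -> ((x5 & x1) -> x1) = T -> T = T
~(x3 -> ((x5 & x1) -> x1)) = ~T = F
x3 & x5 = T & F = F
~(x3 -> ((x5 & x1) -> x1)) | (x3 & x5) = F | F = F
(~(x3 -> ((x5 & x1) -> x1)) | (x3 & x5)) & x5 = F & F = F
x5 & x1 = F & F = F
((~(x3 -> ((x5 & x1) -> x1)) | (x3 & x5)) & x5) -> (x5 & x1) = F -> F = T
~(((~(x3 -> ((x5 & x1) -> x1)) | (x3 & x5)) & x5) -> (x5 & x1)) = ~T = F
x1 | x3 = F | T = T
~(x1 | x3) = ~T = F
~~(x1 | x3) = ~F = T
~(((~(x3 -> ((x5 & x1) -> x1)) | (x3 & x5)) & x5) -> (x5 & x1)) -> ~~(x1 | x3) = F -> T = T

T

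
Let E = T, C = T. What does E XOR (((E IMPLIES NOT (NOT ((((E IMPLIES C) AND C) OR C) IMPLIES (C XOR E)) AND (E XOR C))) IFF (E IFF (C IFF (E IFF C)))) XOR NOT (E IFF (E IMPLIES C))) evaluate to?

F

E IMPLIES C = T IMPLIES T = T
(E IMPLIES C) AND C = T AND T = T
((E IMPLIES C) AND C) OR C = T OR T = T
C XOR E = T XOR T = F
(((E IMPLIES C) AND C) OR C) IMPLIES (C XOR E) = T IMPLIES F = F
NOT ((((E IMPLIES C) AND C) OR C) IMPLIES (C XOR E)) = NOT F = T
E XOR C = T XOR T = F
NOT ((((E IMPLIES C) AND C) OR C) IMPLIES (C XOR E)) AND (E XOR C) = T AND F = F
NOT (NOT ((((E IMPLIES C) AND C) OR C) IMPLIES (C XOR E)) AND (E XOR C)) = NOT F = T
E IMPLIES NOT (NOT ((((E IMPLIES C) AND C) OR C) IMPLIES (C XOR E)) AND (E XOR C)) = T IMPLIES T = T
E IFF C = T IFF T = T
C IFF (E IFF C) = T IFF T = T
E IFF (C IFF (E IFF C)) = T IFF T = T
(E IMPLIES NOT (NOT ((((E IMPLIES C) AND C) OR C) IMPLIES (C XOR E)) AND (E XOR C))) IFF (E IFF (C IFF (E IFF C))) = T IFF T = T
E IMPLIES C = T IMPLIES T = T
E IFF (E IMPLIES C) = T IFF T = T
NOT (E IFF (E IMPLIES C)) = NOT T = F
((E IMPLIES NOT (NOT ((((E IMPLIES C) AND C) OR C) IMPLIES (C XOR E)) AND (E XOR C))) IFF (E IFF (C IFF (E IFF C)))) XOR NOT (E IFF (E IMPLIES C)) = T XOR F = T
E XOR (((E IMPLIES NOT (NOT ((((E IMPLIES C) AND C) OR C) IMPLIES (C XOR E)) AND (E XOR C))) IFF (E IFF (C IFF (E IFF C)))) XOR NOT (E IFF (E IMPLIES C))) = T XOR T = F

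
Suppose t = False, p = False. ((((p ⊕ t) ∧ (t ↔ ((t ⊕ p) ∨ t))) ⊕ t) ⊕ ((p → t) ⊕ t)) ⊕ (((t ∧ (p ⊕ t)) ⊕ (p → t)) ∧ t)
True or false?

Substituting t=False, p=False:
p ⊕ t = False ⊕ False = False
t ⊕ p = False ⊕ False = False
(t ⊕ p) ∨ t = False ∨ False = False
t ↔ ((t ⊕ p) ∨ t) = False ↔ False = True
(p ⊕ t) ∧ (t ↔ ((t ⊕ p) ∨ t)) = False ∧ True = False
((p ⊕ t) ∧ (t ↔ ((t ⊕ p) ∨ t))) ⊕ t = False ⊕ False = False
p → t = False → False = True
(p → t) ⊕ t = True ⊕ False = True
(((p ⊕ t) ∧ (t ↔ ((t ⊕ p) ∨ t))) ⊕ t) ⊕ ((p → t) ⊕ t) = False ⊕ True = True
p ⊕ t = False ⊕ False = False
t ∧ (p ⊕ t) = False ∧ False = False
p → t = False → False = True
(t ∧ (p ⊕ t)) ⊕ (p → t) = False ⊕ True = True
((t ∧ (p ⊕ t)) ⊕ (p → t)) ∧ t = True ∧ False = False
((((p ⊕ t) ∧ (t ↔ ((t ⊕ p) ∨ t))) ⊕ t) ⊕ ((p → t) ⊕ t)) ⊕ (((t ∧ (p ⊕ t)) ⊕ (p → t)) ∧ t) = True ⊕ False = True

True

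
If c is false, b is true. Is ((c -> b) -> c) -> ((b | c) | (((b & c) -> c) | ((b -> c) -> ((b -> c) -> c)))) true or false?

c -> b = F -> T = T
(c -> b) -> c = T -> F = F
b | c = T | F = T
b & c = T & F = F
(b & c) -> c = F -> F = T
b -> c = T -> F = F
b -> c = T -> F = F
(b -> c) -> c = F -> F = T
(b -> c) -> ((b -> c) -> c) = F -> T = T
((b & c) -> c) | ((b -> c) -> ((b -> c) -> c)) = T | T = T
(b | c) | (((b & c) -> c) | ((b -> c) -> ((b -> c) -> c))) = T | T = T
((c -> b) -> c) -> ((b | c) | (((b & c) -> c) | ((b -> c) -> ((b -> c) -> c)))) = F -> T = T

T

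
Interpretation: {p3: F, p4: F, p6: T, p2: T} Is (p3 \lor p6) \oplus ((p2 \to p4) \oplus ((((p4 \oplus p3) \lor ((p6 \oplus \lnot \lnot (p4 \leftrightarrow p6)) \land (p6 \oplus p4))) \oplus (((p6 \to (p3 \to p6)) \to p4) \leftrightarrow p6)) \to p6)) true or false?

F

p3 \lor p6 = F \lor T = T
p2 \to p4 = T \to F = F
p4 \oplus p3 = F \oplus F = F
p4 \leftrightarrow p6 = F \leftrightarrow T = F
\lnot (p4 \leftrightarrow p6) = \lnot F = T
\lnot \lnot (p4 \leftrightarrow p6) = \lnot T = F
p6 \oplus \lnot \lnot (p4 \leftrightarrow p6) = T \oplus F = T
p6 \oplus p4 = T \oplus F = T
(p6 \oplus \lnot \lnot (p4 \leftrightarrow p6)) \land (p6 \oplus p4) = T \land T = T
(p4 \oplus p3) \lor ((p6 \oplus \lnot \lnot (p4 \leftrightarrow p6)) \land (p6 \oplus p4)) = F \lor T = T
p3 \to p6 = F \to T = T
p6 \to (p3 \to p6) = T \to T = T
(p6 \to (p3 \to p6)) \to p4 = T \to F = F
((p6 \to (p3 \to p6)) \to p4) \leftrightarrow p6 = F \leftrightarrow T = F
((p4 \oplus p3) \lor ((p6 \oplus \lnot \lnot (p4 \leftrightarrow p6)) \land (p6 \oplus p4))) \oplus (((p6 \to (p3 \to p6)) \to p4) \leftrightarrow p6) = T \oplus F = T
(((p4 \oplus p3) \lor ((p6 \oplus \lnot \lnot (p4 \leftrightarrow p6)) \land (p6 \oplus p4))) \oplus (((p6 \to (p3 \to p6)) \to p4) \leftrightarrow p6)) \to p6 = T \to T = T
(p2 \to p4) \oplus ((((p4 \oplus p3) \lor ((p6 \oplus \lnot \lnot (p4 \leftrightarrow p6)) \land (p6 \oplus p4))) \oplus (((p6 \to (p3 \to p6)) \to p4) \leftrightarrow p6)) \to p6) = F \oplus T = T
(p3 \lor p6) \oplus ((p2 \to p4) \oplus ((((p4 \oplus p3) \lor ((p6 \oplus \lnot \lnot (p4 \leftrightarrow p6)) \land (p6 \oplus p4))) \oplus (((p6 \to (p3 \to p6)) \to p4) \leftrightarrow p6)) \to p6)) = T \oplus T = F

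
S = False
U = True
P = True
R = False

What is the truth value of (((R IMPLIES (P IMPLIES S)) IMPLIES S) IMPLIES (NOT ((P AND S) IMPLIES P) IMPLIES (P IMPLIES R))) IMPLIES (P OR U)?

True

P IMPLIES S = True IMPLIES False = False
R IMPLIES (P IMPLIES S) = False IMPLIES False = True
(R IMPLIES (P IMPLIES S)) IMPLIES S = True IMPLIES False = False
P AND S = True AND False = False
(P AND S) IMPLIES P = False IMPLIES True = True
NOT ((P AND S) IMPLIES P) = NOT True = False
P IMPLIES R = True IMPLIES False = False
NOT ((P AND S) IMPLIES P) IMPLIES (P IMPLIES R) = False IMPLIES False = True
((R IMPLIES (P IMPLIES S)) IMPLIES S) IMPLIES (NOT ((P AND S) IMPLIES P) IMPLIES (P IMPLIES R)) = False IMPLIES True = True
P OR U = True OR True = True
(((R IMPLIES (P IMPLIES S)) IMPLIES S) IMPLIES (NOT ((P AND S) IMPLIES P) IMPLIES (P IMPLIES R))) IMPLIES (P OR U) = True IMPLIES True = True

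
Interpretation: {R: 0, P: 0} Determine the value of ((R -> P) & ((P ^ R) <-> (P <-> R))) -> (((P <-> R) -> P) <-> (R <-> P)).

Substituting R=0, P=0:
R -> P = 0 -> 0 = 1
P ^ R = 0 ^ 0 = 0
P <-> R = 0 <-> 0 = 1
(P ^ R) <-> (P <-> R) = 0 <-> 1 = 0
(R -> P) & ((P ^ R) <-> (P <-> R)) = 1 & 0 = 0
P <-> R = 0 <-> 0 = 1
(P <-> R) -> P = 1 -> 0 = 0
R <-> P = 0 <-> 0 = 1
((P <-> R) -> P) <-> (R <-> P) = 0 <-> 1 = 0
((R -> P) & ((P ^ R) <-> (P <-> R))) -> (((P <-> R) -> P) <-> (R <-> P)) = 0 -> 0 = 1

1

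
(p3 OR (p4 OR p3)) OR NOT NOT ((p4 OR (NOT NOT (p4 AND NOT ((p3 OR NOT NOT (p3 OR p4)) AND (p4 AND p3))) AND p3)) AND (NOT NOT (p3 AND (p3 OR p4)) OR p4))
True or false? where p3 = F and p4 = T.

p4 OR p3 = T OR F = T
p3 OR (p4 OR p3) = F OR T = T
p3 OR p4 = F OR T = T
NOT (p3 OR p4) = NOT T = F
NOT NOT (p3 OR p4) = NOT F = T
p3 OR NOT NOT (p3 OR p4) = F OR T = T
p4 AND p3 = T AND F = F
(p3 OR NOT NOT (p3 OR p4)) AND (p4 AND p3) = T AND F = F
NOT ((p3 OR NOT NOT (p3 OR p4)) AND (p4 AND p3)) = NOT F = T
p4 AND NOT ((p3 OR NOT NOT (p3 OR p4)) AND (p4 AND p3)) = T AND T = T
NOT (p4 AND NOT ((p3 OR NOT NOT (p3 OR p4)) AND (p4 AND p3))) = NOT T = F
NOT NOT (p4 AND NOT ((p3 OR NOT NOT (p3 OR p4)) AND (p4 AND p3))) = NOT F = T
NOT NOT (p4 AND NOT ((p3 OR NOT NOT (p3 OR p4)) AND (p4 AND p3))) AND p3 = T AND F = F
p4 OR (NOT NOT (p4 AND NOT ((p3 OR NOT NOT (p3 OR p4)) AND (p4 AND p3))) AND p3) = T OR F = T
p3 OR p4 = F OR T = T
p3 AND (p3 OR p4) = F AND T = F
NOT (p3 AND (p3 OR p4)) = NOT F = T
NOT NOT (p3 AND (p3 OR p4)) = NOT T = F
NOT NOT (p3 AND (p3 OR p4)) OR p4 = F OR T = T
(p4 OR (NOT NOT (p4 AND NOT ((p3 OR NOT NOT (p3 OR p4)) AND (p4 AND p3))) AND p3)) AND (NOT NOT (p3 AND (p3 OR p4)) OR p4) = T AND T = T
NOT ((p4 OR (NOT NOT (p4 AND NOT ((p3 OR NOT NOT (p3 OR p4)) AND (p4 AND p3))) AND p3)) AND (NOT NOT (p3 AND (p3 OR p4)) OR p4)) = NOT T = F
NOT NOT ((p4 OR (NOT NOT (p4 AND NOT ((p3 OR NOT NOT (p3 OR p4)) AND (p4 AND p3))) AND p3)) AND (NOT NOT (p3 AND (p3 OR p4)) OR p4)) = NOT F = T
(p3 OR (p4 OR p3)) OR NOT NOT ((p4 OR (NOT NOT (p4 AND NOT ((p3 OR NOT NOT (p3 OR p4)) AND (p4 AND p3))) AND p3)) AND (NOT NOT (p3 AND (p3 OR p4)) OR p4)) = T OR T = T

T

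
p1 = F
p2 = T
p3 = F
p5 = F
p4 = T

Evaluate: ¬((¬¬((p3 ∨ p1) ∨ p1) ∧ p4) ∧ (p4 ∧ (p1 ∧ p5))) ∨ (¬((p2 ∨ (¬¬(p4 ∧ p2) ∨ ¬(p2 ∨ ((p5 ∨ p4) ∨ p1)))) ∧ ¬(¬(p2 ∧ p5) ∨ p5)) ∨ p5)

T

Substituting p1=F, p2=T, p3=F, p5=F, p4=T:
p3 ∨ p1 = F ∨ F = F
(p3 ∨ p1) ∨ p1 = F ∨ F = F
¬((p3 ∨ p1) ∨ p1) = ¬F = T
¬¬((p3 ∨ p1) ∨ p1) = ¬T = F
¬¬((p3 ∨ p1) ∨ p1) ∧ p4 = F ∧ T = F
p1 ∧ p5 = F ∧ F = F
p4 ∧ (p1 ∧ p5) = T ∧ F = F
(¬¬((p3 ∨ p1) ∨ p1) ∧ p4) ∧ (p4 ∧ (p1 ∧ p5)) = F ∧ F = F
¬((¬¬((p3 ∨ p1) ∨ p1) ∧ p4) ∧ (p4 ∧ (p1 ∧ p5))) = ¬F = T
p4 ∧ p2 = T ∧ T = T
¬(p4 ∧ p2) = ¬T = F
¬¬(p4 ∧ p2) = ¬F = T
p5 ∨ p4 = F ∨ T = T
(p5 ∨ p4) ∨ p1 = T ∨ F = T
p2 ∨ ((p5 ∨ p4) ∨ p1) = T ∨ T = T
¬(p2 ∨ ((p5 ∨ p4) ∨ p1)) = ¬T = F
¬¬(p4 ∧ p2) ∨ ¬(p2 ∨ ((p5 ∨ p4) ∨ p1)) = T ∨ F = T
p2 ∨ (¬¬(p4 ∧ p2) ∨ ¬(p2 ∨ ((p5 ∨ p4) ∨ p1))) = T ∨ T = T
p2 ∧ p5 = T ∧ F = F
¬(p2 ∧ p5) = ¬F = T
¬(p2 ∧ p5) ∨ p5 = T ∨ F = T
¬(¬(p2 ∧ p5) ∨ p5) = ¬T = F
(p2 ∨ (¬¬(p4 ∧ p2) ∨ ¬(p2 ∨ ((p5 ∨ p4) ∨ p1)))) ∧ ¬(¬(p2 ∧ p5) ∨ p5) = T ∧ F = F
¬((p2 ∨ (¬¬(p4 ∧ p2) ∨ ¬(p2 ∨ ((p5 ∨ p4) ∨ p1)))) ∧ ¬(¬(p2 ∧ p5) ∨ p5)) = ¬F = T
¬((p2 ∨ (¬¬(p4 ∧ p2) ∨ ¬(p2 ∨ ((p5 ∨ p4) ∨ p1)))) ∧ ¬(¬(p2 ∧ p5) ∨ p5)) ∨ p5 = T ∨ F = T
¬((¬¬((p3 ∨ p1) ∨ p1) ∧ p4) ∧ (p4 ∧ (p1 ∧ p5))) ∨ (¬((p2 ∨ (¬¬(p4 ∧ p2) ∨ ¬(p2 ∨ ((p5 ∨ p4) ∨ p1)))) ∧ ¬(¬(p2 ∧ p5) ∨ p5)) ∨ p5) = T ∨ T = T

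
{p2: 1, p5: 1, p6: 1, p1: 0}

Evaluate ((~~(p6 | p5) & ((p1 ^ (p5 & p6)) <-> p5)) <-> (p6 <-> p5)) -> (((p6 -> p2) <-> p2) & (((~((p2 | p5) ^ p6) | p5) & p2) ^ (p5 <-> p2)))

Substituting p2=1, p5=1, p6=1, p1=0:
p6 | p5 = 1 | 1 = 1
~(p6 | p5) = ~1 = 0
~~(p6 | p5) = ~0 = 1
p5 & p6 = 1 & 1 = 1
p1 ^ (p5 & p6) = 0 ^ 1 = 1
(p1 ^ (p5 & p6)) <-> p5 = 1 <-> 1 = 1
~~(p6 | p5) & ((p1 ^ (p5 & p6)) <-> p5) = 1 & 1 = 1
p6 <-> p5 = 1 <-> 1 = 1
(~~(p6 | p5) & ((p1 ^ (p5 & p6)) <-> p5)) <-> (p6 <-> p5) = 1 <-> 1 = 1
p6 -> p2 = 1 -> 1 = 1
(p6 -> p2) <-> p2 = 1 <-> 1 = 1
p2 | p5 = 1 | 1 = 1
(p2 | p5) ^ p6 = 1 ^ 1 = 0
~((p2 | p5) ^ p6) = ~0 = 1
~((p2 | p5) ^ p6) | p5 = 1 | 1 = 1
(~((p2 | p5) ^ p6) | p5) & p2 = 1 & 1 = 1
p5 <-> p2 = 1 <-> 1 = 1
((~((p2 | p5) ^ p6) | p5) & p2) ^ (p5 <-> p2) = 1 ^ 1 = 0
((p6 -> p2) <-> p2) & (((~((p2 | p5) ^ p6) | p5) & p2) ^ (p5 <-> p2)) = 1 & 0 = 0
((~~(p6 | p5) & ((p1 ^ (p5 & p6)) <-> p5)) <-> (p6 <-> p5)) -> (((p6 -> p2) <-> p2) & (((~((p2 | p5) ^ p6) | p5) & p2) ^ (p5 <-> p2))) = 1 -> 0 = 0

0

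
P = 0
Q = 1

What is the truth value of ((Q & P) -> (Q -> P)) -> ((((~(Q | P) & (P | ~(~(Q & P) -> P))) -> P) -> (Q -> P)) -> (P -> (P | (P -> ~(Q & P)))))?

1

Q & P = 1 & 0 = 0
Q -> P = 1 -> 0 = 0
(Q & P) -> (Q -> P) = 0 -> 0 = 1
Q | P = 1 | 0 = 1
~(Q | P) = ~1 = 0
Q & P = 1 & 0 = 0
~(Q & P) = ~0 = 1
~(Q & P) -> P = 1 -> 0 = 0
~(~(Q & P) -> P) = ~0 = 1
P | ~(~(Q & P) -> P) = 0 | 1 = 1
~(Q | P) & (P | ~(~(Q & P) -> P)) = 0 & 1 = 0
(~(Q | P) & (P | ~(~(Q & P) -> P))) -> P = 0 -> 0 = 1
Q -> P = 1 -> 0 = 0
((~(Q | P) & (P | ~(~(Q & P) -> P))) -> P) -> (Q -> P) = 1 -> 0 = 0
Q & P = 1 & 0 = 0
~(Q & P) = ~0 = 1
P -> ~(Q & P) = 0 -> 1 = 1
P | (P -> ~(Q & P)) = 0 | 1 = 1
P -> (P | (P -> ~(Q & P))) = 0 -> 1 = 1
(((~(Q | P) & (P | ~(~(Q & P) -> P))) -> P) -> (Q -> P)) -> (P -> (P | (P -> ~(Q & P)))) = 0 -> 1 = 1
((Q & P) -> (Q -> P)) -> ((((~(Q | P) & (P | ~(~(Q & P) -> P))) -> P) -> (Q -> P)) -> (P -> (P | (P -> ~(Q & P))))) = 1 -> 1 = 1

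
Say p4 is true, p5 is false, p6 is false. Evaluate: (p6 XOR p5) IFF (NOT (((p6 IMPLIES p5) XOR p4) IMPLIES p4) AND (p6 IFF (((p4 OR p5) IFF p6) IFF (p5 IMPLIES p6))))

T

p6 XOR p5 = F XOR F = F
p6 IMPLIES p5 = F IMPLIES F = T
(p6 IMPLIES p5) XOR p4 = T XOR T = F
((p6 IMPLIES p5) XOR p4) IMPLIES p4 = F IMPLIES T = T
NOT (((p6 IMPLIES p5) XOR p4) IMPLIES p4) = NOT T = F
p4 OR p5 = T OR F = T
(p4 OR p5) IFF p6 = T IFF F = F
p5 IMPLIES p6 = F IMPLIES F = T
((p4 OR p5) IFF p6) IFF (p5 IMPLIES p6) = F IFF T = F
p6 IFF (((p4 OR p5) IFF p6) IFF (p5 IMPLIES p6)) = F IFF F = T
NOT (((p6 IMPLIES p5) XOR p4) IMPLIES p4) AND (p6 IFF (((p4 OR p5) IFF p6) IFF (p5 IMPLIES p6))) = F AND T = F
(p6 XOR p5) IFF (NOT (((p6 IMPLIES p5) XOR p4) IMPLIES p4) AND (p6 IFF (((p4 OR p5) IFF p6) IFF (p5 IMPLIES p6)))) = F IFF F = T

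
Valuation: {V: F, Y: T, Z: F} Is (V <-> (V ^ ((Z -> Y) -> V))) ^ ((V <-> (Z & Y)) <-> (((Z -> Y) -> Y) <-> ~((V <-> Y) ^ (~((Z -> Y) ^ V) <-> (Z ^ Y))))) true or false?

Z -> Y = F -> T = T
(Z -> Y) -> V = T -> F = F
V ^ ((Z -> Y) -> V) = F ^ F = F
V <-> (V ^ ((Z -> Y) -> V)) = F <-> F = T
Z & Y = F & T = F
V <-> (Z & Y) = F <-> F = T
Z -> Y = F -> T = T
(Z -> Y) -> Y = T -> T = T
V <-> Y = F <-> T = F
Z -> Y = F -> T = T
(Z -> Y) ^ V = T ^ F = T
~((Z -> Y) ^ V) = ~T = F
Z ^ Y = F ^ T = T
~((Z -> Y) ^ V) <-> (Z ^ Y) = F <-> T = F
(V <-> Y) ^ (~((Z -> Y) ^ V) <-> (Z ^ Y)) = F ^ F = F
~((V <-> Y) ^ (~((Z -> Y) ^ V) <-> (Z ^ Y))) = ~F = T
((Z -> Y) -> Y) <-> ~((V <-> Y) ^ (~((Z -> Y) ^ V) <-> (Z ^ Y))) = T <-> T = T
(V <-> (Z & Y)) <-> (((Z -> Y) -> Y) <-> ~((V <-> Y) ^ (~((Z -> Y) ^ V) <-> (Z ^ Y)))) = T <-> T = T
(V <-> (V ^ ((Z -> Y) -> V))) ^ ((V <-> (Z & Y)) <-> (((Z -> Y) -> Y) <-> ~((V <-> Y) ^ (~((Z -> Y) ^ V) <-> (Z ^ Y))))) = T ^ T = F

F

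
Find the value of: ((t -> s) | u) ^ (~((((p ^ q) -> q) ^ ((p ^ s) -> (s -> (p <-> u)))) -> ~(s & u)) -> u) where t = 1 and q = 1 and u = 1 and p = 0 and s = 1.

t -> s = 1 -> 1 = 1
(t -> s) | u = 1 | 1 = 1
p ^ q = 0 ^ 1 = 1
(p ^ q) -> q = 1 -> 1 = 1
p ^ s = 0 ^ 1 = 1
p <-> u = 0 <-> 1 = 0
s -> (p <-> u) = 1 -> 0 = 0
(p ^ s) -> (s -> (p <-> u)) = 1 -> 0 = 0
((p ^ q) -> q) ^ ((p ^ s) -> (s -> (p <-> u))) = 1 ^ 0 = 1
s & u = 1 & 1 = 1
~(s & u) = ~1 = 0
(((p ^ q) -> q) ^ ((p ^ s) -> (s -> (p <-> u)))) -> ~(s & u) = 1 -> 0 = 0
~((((p ^ q) -> q) ^ ((p ^ s) -> (s -> (p <-> u)))) -> ~(s & u)) = ~0 = 1
~((((p ^ q) -> q) ^ ((p ^ s) -> (s -> (p <-> u)))) -> ~(s & u)) -> u = 1 -> 1 = 1
((t -> s) | u) ^ (~((((p ^ q) -> q) ^ ((p ^ s) -> (s -> (p <-> u)))) -> ~(s & u)) -> u) = 1 ^ 1 = 0

0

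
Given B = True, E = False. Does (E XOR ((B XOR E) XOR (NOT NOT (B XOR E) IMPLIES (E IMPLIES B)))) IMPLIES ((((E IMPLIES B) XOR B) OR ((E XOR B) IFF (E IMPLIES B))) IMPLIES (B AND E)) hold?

B XOR E = True XOR False = True
B XOR E = True XOR False = True
NOT (B XOR E) = NOT True = False
NOT NOT (B XOR E) = NOT False = True
E IMPLIES B = False IMPLIES True = True
NOT NOT (B XOR E) IMPLIES (E IMPLIES B) = True IMPLIES True = True
(B XOR E) XOR (NOT NOT (B XOR E) IMPLIES (E IMPLIES B)) = True XOR True = False
E XOR ((B XOR E) XOR (NOT NOT (B XOR E) IMPLIES (E IMPLIES B))) = False XOR False = False
E IMPLIES B = False IMPLIES True = True
(E IMPLIES B) XOR B = True XOR True = False
E XOR B = False XOR True = True
E IMPLIES B = False IMPLIES True = True
(E XOR B) IFF (E IMPLIES B) = True IFF True = True
((E IMPLIES B) XOR B) OR ((E XOR B) IFF (E IMPLIES B)) = False OR True = True
B AND E = True AND False = False
(((E IMPLIES B) XOR B) OR ((E XOR B) IFF (E IMPLIES B))) IMPLIES (B AND E) = True IMPLIES False = False
(E XOR ((B XOR E) XOR (NOT NOT (B XOR E) IMPLIES (E IMPLIES B)))) IMPLIES ((((E IMPLIES B) XOR B) OR ((E XOR B) IFF (E IMPLIES B))) IMPLIES (B AND E)) = False IMPLIES False = True

True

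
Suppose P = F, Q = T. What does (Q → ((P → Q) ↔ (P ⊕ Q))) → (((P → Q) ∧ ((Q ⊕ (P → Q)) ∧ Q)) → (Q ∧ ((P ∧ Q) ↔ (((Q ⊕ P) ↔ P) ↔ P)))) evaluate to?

P → Q = F → T = T
P ⊕ Q = F ⊕ T = T
(P → Q) ↔ (P ⊕ Q) = T ↔ T = T
Q → ((P → Q) ↔ (P ⊕ Q)) = T → T = T
P → Q = F → T = T
P → Q = F → T = T
Q ⊕ (P → Q) = T ⊕ T = F
(Q ⊕ (P → Q)) ∧ Q = F ∧ T = F
(P → Q) ∧ ((Q ⊕ (P → Q)) ∧ Q) = T ∧ F = F
P ∧ Q = F ∧ T = F
Q ⊕ P = T ⊕ F = T
(Q ⊕ P) ↔ P = T ↔ F = F
((Q ⊕ P) ↔ P) ↔ P = F ↔ F = T
(P ∧ Q) ↔ (((Q ⊕ P) ↔ P) ↔ P) = F ↔ T = F
Q ∧ ((P ∧ Q) ↔ (((Q ⊕ P) ↔ P) ↔ P)) = T ∧ F = F
((P → Q) ∧ ((Q ⊕ (P → Q)) ∧ Q)) → (Q ∧ ((P ∧ Q) ↔ (((Q ⊕ P) ↔ P) ↔ P))) = F → F = T
(Q → ((P → Q) ↔ (P ⊕ Q))) → (((P → Q) ∧ ((Q ⊕ (P → Q)) ∧ Q)) → (Q ∧ ((P ∧ Q) ↔ (((Q ⊕ P) ↔ P) ↔ P)))) = T → T = T

T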